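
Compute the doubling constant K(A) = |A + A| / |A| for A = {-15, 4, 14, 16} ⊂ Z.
K = |A + A| / |A| = 10/4 = 5/2

Enumerate A + A = {a + b : a, b ∈ A}. With |A| = 4, there are |A|^2 = 16 ordered sum pairs; collecting distinct values, A + A = {-30, -11, -1, 1, 8, 18, 20, 28, 30, 32}, so |A + A| = 10. Thus K = 10/4 = 5/2. For comparison, the minimum possible |A + A| over all 4-element sets is 2·4 − 1 = 7 (so min K = 7/4), attained only by arithmetic progressions.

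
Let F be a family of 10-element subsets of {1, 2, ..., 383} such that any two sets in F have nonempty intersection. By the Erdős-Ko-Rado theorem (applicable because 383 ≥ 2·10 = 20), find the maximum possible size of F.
max |F| = C(382, 9) = 434082199695465750

The Erdős-Ko-Rado theorem states: for n ≥ 2k, an intersecting family of k-subsets of an n-element set has size at most C(n − 1, k − 1), with equality for 'star' families {A ⊆ [n] : |A| = k, i ∈ A} (fix an element i). For n = 383, k = 10: C(382, 9) = 434082199695465750.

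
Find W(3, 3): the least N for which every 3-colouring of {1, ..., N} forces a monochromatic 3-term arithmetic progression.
W(3, 3) = 27

W(3, 3) = 27. The lower bound W(3, 3) > 26 comes from an explicit good 3-colouring of [1, 26]; the upper bound W(3, 3) ≤ 27 was verified by exhaustive search over 3-colourings of [1, 27].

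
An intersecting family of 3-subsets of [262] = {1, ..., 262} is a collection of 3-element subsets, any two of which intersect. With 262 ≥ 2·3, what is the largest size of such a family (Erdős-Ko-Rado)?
max |F| = C(261, 2) = 33930

Erdős-Ko-Rado (1961): when n ≥ 2k, max |F| = C(n−1, k−1). The bound is attained by the star {A : i ∈ A} for any fixed i ∈ [n]. Here C(262−1, 3−1) = C(261, 2) = 33930.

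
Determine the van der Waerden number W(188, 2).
W(188, 2) = 188 + 1 = 189

A 2-term AP is any pair of integers, so a monochromatic 2-AP exists iff some colour is used at least twice. With 188 colours, the colouring i ↦ i on {1, ..., 188} uses each colour once, avoiding any monochromatic pair, so W(188, 2) > 188. For {1, ..., 189}, pigeonhole forces two integers of the same colour, which form a monochromatic 2-AP. Hence W(188, 2) = 189.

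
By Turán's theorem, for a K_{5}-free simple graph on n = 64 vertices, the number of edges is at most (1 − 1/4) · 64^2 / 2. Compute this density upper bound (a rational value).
Turán density bound = (3/4) · 64^2/2 = 1536

Turán's theorem: ex(n, K_{r+1}) is achieved by the complete r-partite Turán graph T(n, r) with parts as balanced as possible, and is at most (1 − 1/r) · n^2/2. For r = 4, n = 64: the density bound is (3/4) · 4096/2 = 1536. Since 4 ∣ 64, the Turán graph T(64, 4) has parts of equal size 16, and its edge count e(T(64, 4)) = 1536 attains the density bound exactly.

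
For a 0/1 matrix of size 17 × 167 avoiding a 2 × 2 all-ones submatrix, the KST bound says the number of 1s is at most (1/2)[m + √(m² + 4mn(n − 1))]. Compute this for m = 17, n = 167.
z(17, 167; 2, 2) ≤ (1/2)[17 + √(17² + 4·17·167·166)] = (1/2)[17 + √1885385] = 695.0466

Kővári–Sós–Turán: let r_1, ..., r_17 be the row sums and z = Σ r_i the total number of 1s. Each pair of columns can share at most one row with both entries 1 (else a 2×2 all-ones block appears), so Σ_i C(r_i, 2) ≤ C(167, 2) = 13861. By convexity Σ_i C(r_i, 2) ≥ 17·C(z/17, 2) = z(z − 17)/(2·17), giving z² − 17z − 17·167·166 ≤ 0 and hence z ≤ (1/2)[17 + √(289 + 4·471274)] = (1/2)[17 + √1885385] ≈ (1/2)(17 + 1373.0932) = 695.0466.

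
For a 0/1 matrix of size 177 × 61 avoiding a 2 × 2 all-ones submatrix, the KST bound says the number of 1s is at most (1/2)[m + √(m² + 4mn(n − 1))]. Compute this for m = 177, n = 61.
z(177, 61; 2, 2) ≤ (1/2)[177 + √(177² + 4·177·61·60)] = (1/2)[177 + √2622609] = 898.2236

Kővári–Sós–Turán: let r_1, ..., r_177 be the row sums and z = Σ r_i the total number of 1s. Each pair of columns can share at most one row with both entries 1 (else a 2×2 all-ones block appears), so Σ_i C(r_i, 2) ≤ C(61, 2) = 1830. By convexity Σ_i C(r_i, 2) ≥ 177·C(z/177, 2) = z(z − 177)/(2·177), giving z² − 177z − 177·61·60 ≤ 0 and hence z ≤ (1/2)[177 + √(31329 + 4·647820)] = (1/2)[177 + √2622609] ≈ (1/2)(177 + 1619.4471) = 898.2236.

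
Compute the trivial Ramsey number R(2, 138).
R(2, 138) = 138

R(2, k) = k for all k ≥ 2: in a 2-colouring of K_k, either some edge is red (a red K_2) or all edges are blue (a blue K_k). And K_{137} coloured all-blue has no blue K_138, so R(2, 138) > 137. Hence R(2, 138) = 138.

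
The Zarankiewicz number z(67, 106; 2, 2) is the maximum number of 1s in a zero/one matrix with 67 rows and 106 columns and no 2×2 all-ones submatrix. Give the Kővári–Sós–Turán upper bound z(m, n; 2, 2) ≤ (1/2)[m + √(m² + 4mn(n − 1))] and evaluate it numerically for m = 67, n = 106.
z(67, 106; 2, 2) ≤ (1/2)[67 + √(67² + 4·67·106·105)] = (1/2)[67 + √2987329] = 897.6946

Kővári–Sós–Turán: let r_1, ..., r_67 be the row sums and z = Σ r_i the total number of 1s. Each pair of columns can share at most one row with both entries 1 (else a 2×2 all-ones block appears), so Σ_i C(r_i, 2) ≤ C(106, 2) = 5565. By convexity Σ_i C(r_i, 2) ≥ 67·C(z/67, 2) = z(z − 67)/(2·67), giving z² − 67z − 67·106·105 ≤ 0 and hence z ≤ (1/2)[67 + √(4489 + 4·745710)] = (1/2)[67 + √2987329] ≈ (1/2)(67 + 1728.3891) = 897.6946.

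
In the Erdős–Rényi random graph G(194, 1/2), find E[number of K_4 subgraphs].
E[# K_4] = C(194, 4) · (1/2)^C(4, 2) = 57211376 / 2^6 = 3575711/4 = 893927.75

For each 4-subset S of vertices (there are C(194, 4) = 57211376 such S), let X_S = 1 if S induces a K_4 (all C(4, 2) = 6 edges present). Then P(X_S = 1) = (1/2)^6 = 1/64. By linearity of expectation, E[# K_4] = C(194, 4) · (1/2)^6 = 57211376 / 64 = 3575711/4 = 893927.75.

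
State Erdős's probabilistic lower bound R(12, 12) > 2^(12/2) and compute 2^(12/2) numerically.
2^(12/2) = 64; so R(12, 12) > 64

Colour each edge of K_n uniformly at random with red/blue. The expected number of monochromatic K_12 is C(n, 12) · 2 · 2^(−C(12,2)). If C(n, 12) · 2^(1 − C(12,2)) < 1, then with positive probability no monochromatic K_12 exists, so R(12, 12) > n. The standard estimate C(n, 12) ≤ n^12/12! shows this inequality holds whenever n ≤ 2^(12/2) (since 12! · 2^(C(12,2) − 1) > 2^(12^2/2) ≥ n^12). Hence R(12, 12) > 2^(12/2) = 64.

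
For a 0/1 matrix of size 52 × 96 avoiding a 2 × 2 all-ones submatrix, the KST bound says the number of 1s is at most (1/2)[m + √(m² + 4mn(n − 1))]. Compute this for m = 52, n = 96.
z(52, 96; 2, 2) ≤ (1/2)[52 + √(52² + 4·52·96·95)] = (1/2)[52 + √1899664] = 715.1415

Kővári–Sós–Turán: let r_1, ..., r_52 be the row sums and z = Σ r_i the total number of 1s. Each pair of columns can share at most one row with both entries 1 (else a 2×2 all-ones block appears), so Σ_i C(r_i, 2) ≤ C(96, 2) = 4560. By convexity Σ_i C(r_i, 2) ≥ 52·C(z/52, 2) = z(z − 52)/(2·52), giving z² − 52z − 52·96·95 ≤ 0 and hence z ≤ (1/2)[52 + √(2704 + 4·474240)] = (1/2)[52 + √1899664] ≈ (1/2)(52 + 1378.283) = 715.1415.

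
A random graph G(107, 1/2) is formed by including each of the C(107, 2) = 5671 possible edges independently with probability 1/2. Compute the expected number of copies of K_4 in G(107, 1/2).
E[# K_4] = C(107, 4) · (1/2)^C(4, 2) = 5160610 / 2^6 = 2580305/32 = 80634.53125

For each 4-subset S of vertices (there are C(107, 4) = 5160610 such S), let X_S = 1 if S induces a K_4 (all C(4, 2) = 6 edges present). Then P(X_S = 1) = (1/2)^6 = 1/64. By linearity of expectation, E[# K_4] = C(107, 4) · (1/2)^6 = 5160610 / 64 = 2580305/32 = 80634.53125.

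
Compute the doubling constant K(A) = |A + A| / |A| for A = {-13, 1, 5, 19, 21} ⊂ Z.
K = |A + A| / |A| = 14/5

Enumerate A + A = {a + b : a, b ∈ A}. With |A| = 5, there are |A|^2 = 25 ordered sum pairs; collecting distinct values, A + A = {-26, -12, -8, 2, 6, 8, 10, 20, 22, 24, 26, 38, 40, 42}, so |A + A| = 14. Thus K = 14/5. For comparison, the minimum possible |A + A| over all 5-element sets is 2·5 − 1 = 9 (so min K = 9/5), attained only by arithmetic progressions.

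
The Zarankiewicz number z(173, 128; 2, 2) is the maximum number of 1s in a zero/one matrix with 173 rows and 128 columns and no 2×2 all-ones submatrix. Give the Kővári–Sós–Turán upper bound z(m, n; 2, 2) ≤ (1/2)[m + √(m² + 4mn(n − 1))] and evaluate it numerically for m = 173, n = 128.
z(173, 128; 2, 2) ≤ (1/2)[173 + √(173² + 4·173·128·127)] = (1/2)[173 + √11279081] = 1765.7172

Kővári–Sós–Turán: let r_1, ..., r_173 be the row sums and z = Σ r_i the total number of 1s. Each pair of columns can share at most one row with both entries 1 (else a 2×2 all-ones block appears), so Σ_i C(r_i, 2) ≤ C(128, 2) = 8128. By convexity Σ_i C(r_i, 2) ≥ 173·C(z/173, 2) = z(z − 173)/(2·173), giving z² − 173z − 173·128·127 ≤ 0 and hence z ≤ (1/2)[173 + √(29929 + 4·2812288)] = (1/2)[173 + √11279081] ≈ (1/2)(173 + 3358.4343) = 1765.7172.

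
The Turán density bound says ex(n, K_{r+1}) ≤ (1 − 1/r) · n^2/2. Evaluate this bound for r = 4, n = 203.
Turán density bound = (3/4) · 203^2/2 = 123627/8 ≈ 15453.375

Turán's theorem: ex(n, K_{r+1}) is achieved by the complete r-partite Turán graph T(n, r) with parts as balanced as possible, and is at most (1 − 1/r) · n^2/2. For r = 4, n = 203: the density bound is (3/4) · 41209/2 = 123627/8 ≈ 15453.375. The integer-valued extremum is e(T(203, 4)) = 15453, which is strictly less than the density bound 123627/8 since 4 ∤ 203 (the parts of T(203, 4) cannot all be equal).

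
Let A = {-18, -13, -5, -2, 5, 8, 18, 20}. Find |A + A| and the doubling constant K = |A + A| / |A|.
K = |A + A| / |A| = 31/8

Enumerate A + A = {a + b : a, b ∈ A}. With |A| = 8, there are |A|^2 = 64 ordered sum pairs; collecting distinct values, A + A = {-36, -31, -26, -23, -20, -18, -15, -13, -10, -8, -7, -5, -4, 0, 2, 3, 5, 6, 7, 10, 13, 15, 16, 18, 23, 25, 26, 28, 36, 38, 40}, so |A + A| = 31. Thus K = 31/8. For comparison, the minimum possible |A + A| over all 8-element sets is 2·8 − 1 = 15 (so min K = 15/8), attained only by arithmetic progressions.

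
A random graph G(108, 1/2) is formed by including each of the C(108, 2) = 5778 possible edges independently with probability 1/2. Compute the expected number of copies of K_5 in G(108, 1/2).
E[# K_5] = C(108, 5) · (1/2)^C(5, 2) = 111469176 / 2^10 = 13933647/128 = 108856.6171875

For each 5-subset S of vertices (there are C(108, 5) = 111469176 such S), let X_S = 1 if S induces a K_5 (all C(5, 2) = 10 edges present). Then P(X_S = 1) = (1/2)^10 = 1/1024. By linearity of expectation, E[# K_5] = C(108, 5) · (1/2)^10 = 111469176 / 1024 = 13933647/128 = 108856.6171875.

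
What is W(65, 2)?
W(65, 2) = 65 + 1 = 66

A 2-term AP is any pair of integers, so a monochromatic 2-AP exists iff some colour is used at least twice. With 65 colours, the colouring i ↦ i on {1, ..., 65} uses each colour once, avoiding any monochromatic pair, so W(65, 2) > 65. For {1, ..., 66}, pigeonhole forces two integers of the same colour, which form a monochromatic 2-AP. Hence W(65, 2) = 66.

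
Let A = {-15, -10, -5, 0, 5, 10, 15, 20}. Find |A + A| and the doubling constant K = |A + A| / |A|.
K = |A + A| / |A| = 15/8

Enumerate A + A = {a + b : a, b ∈ A}. With |A| = 8, there are |A|^2 = 64 ordered sum pairs; collecting distinct values, A + A = {-30, -25, -20, -15, -10, -5, 0, 5, 10, 15, 20, 25, 30, 35, 40}, so |A + A| = 15. Thus K = 15/8. Here |A + A| = 2|A| − 1 = 15, the minimum possible — so K = 15/8 is minimal, which holds iff A is an arithmetic progression.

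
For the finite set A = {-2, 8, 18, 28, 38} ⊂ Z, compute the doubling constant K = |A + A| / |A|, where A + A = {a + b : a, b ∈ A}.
K = |A + A| / |A| = 9/5

Enumerate A + A = {a + b : a, b ∈ A}. With |A| = 5, there are |A|^2 = 25 ordered sum pairs; collecting distinct values, A + A = {-4, 6, 16, 26, 36, 46, 56, 66, 76}, so |A + A| = 9. Thus K = 9/5. Here |A + A| = 2|A| − 1 = 9, the minimum possible — so K = 9/5 is minimal, which holds iff A is an arithmetic progression.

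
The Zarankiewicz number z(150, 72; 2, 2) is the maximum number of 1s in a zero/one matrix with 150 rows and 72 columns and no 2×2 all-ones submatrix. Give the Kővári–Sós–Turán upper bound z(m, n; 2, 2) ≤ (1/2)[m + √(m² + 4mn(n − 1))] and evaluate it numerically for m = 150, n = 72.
z(150, 72; 2, 2) ≤ (1/2)[150 + √(150² + 4·150·72·71)] = (1/2)[150 + √3089700] = 953.8771

Kővári–Sós–Turán: let r_1, ..., r_150 be the row sums and z = Σ r_i the total number of 1s. Each pair of columns can share at most one row with both entries 1 (else a 2×2 all-ones block appears), so Σ_i C(r_i, 2) ≤ C(72, 2) = 2556. By convexity Σ_i C(r_i, 2) ≥ 150·C(z/150, 2) = z(z − 150)/(2·150), giving z² − 150z − 150·72·71 ≤ 0 and hence z ≤ (1/2)[150 + √(22500 + 4·766800)] = (1/2)[150 + √3089700] ≈ (1/2)(150 + 1757.7542) = 953.8771.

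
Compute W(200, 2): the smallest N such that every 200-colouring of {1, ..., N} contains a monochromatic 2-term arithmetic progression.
W(200, 2) = 200 + 1 = 201

A 2-term AP is any pair of integers, so a monochromatic 2-AP exists iff some colour is used at least twice. With 200 colours, the colouring i ↦ i on {1, ..., 200} uses each colour once, avoiding any monochromatic pair, so W(200, 2) > 200. For {1, ..., 201}, pigeonhole forces two integers of the same colour, which form a monochromatic 2-AP. Hence W(200, 2) = 201.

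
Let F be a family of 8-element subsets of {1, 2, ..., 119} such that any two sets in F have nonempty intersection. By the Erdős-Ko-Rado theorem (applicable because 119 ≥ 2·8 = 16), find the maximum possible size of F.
max |F| = C(118, 7) = 52722315984

Erdős-Ko-Rado (1961): when n ≥ 2k, max |F| = C(n−1, k−1). The bound is attained by the star {A : i ∈ A} for any fixed i ∈ [n]. Here C(119−1, 8−1) = C(118, 7) = 52722315984.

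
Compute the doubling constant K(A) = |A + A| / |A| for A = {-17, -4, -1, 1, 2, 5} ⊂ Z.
K = |A + A| / |A| = 18/6 = 3

Enumerate A + A = {a + b : a, b ∈ A}. With |A| = 6, there are |A|^2 = 36 ordered sum pairs; collecting distinct values, A + A = {-34, -21, -18, -16, -15, -12, -8, -5, -3, -2, 0, 1, 2, 3, 4, 6, 7, 10}, so |A + A| = 18. Thus K = 18/6 = 3. For comparison, the minimum possible |A + A| over all 6-element sets is 2·6 − 1 = 11 (so min K = 11/6), attained only by arithmetic progressions.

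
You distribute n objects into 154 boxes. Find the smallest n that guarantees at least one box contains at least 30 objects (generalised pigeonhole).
n = (30 − 1)·154 + 1 = 4467

By the generalised pigeonhole principle, to guarantee some box contains ≥ r objects we need more than (r − 1) · k objects total. Threshold: n = (r − 1) · k + 1. With r = 30 and k = 154: n = 29 · 154 + 1 = 4466 + 1 = 4467. For n = 4466 = 29 · 154, we can put exactly 29 objects in every box, avoiding 30 in any single one — so 4467 is tight.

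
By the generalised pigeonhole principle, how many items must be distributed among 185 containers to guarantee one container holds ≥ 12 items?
n = (12 − 1)·185 + 1 = 2036

By the generalised pigeonhole principle, to guarantee some box contains ≥ r objects we need more than (r − 1) · k objects total. Threshold: n = (r − 1) · k + 1. With r = 12 and k = 185: n = 11 · 185 + 1 = 2035 + 1 = 2036. For n = 2035 = 11 · 185, we can put exactly 11 objects in every box, avoiding 12 in any single one — so 2036 is tight.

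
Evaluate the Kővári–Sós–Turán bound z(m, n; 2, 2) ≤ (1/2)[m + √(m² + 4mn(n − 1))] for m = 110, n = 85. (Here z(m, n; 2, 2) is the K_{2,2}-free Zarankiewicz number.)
z(110, 85; 2, 2) ≤ (1/2)[110 + √(110² + 4·110·85·84)] = (1/2)[110 + √3153700] = 942.933

Kővári–Sós–Turán: let r_1, ..., r_110 be the row sums and z = Σ r_i the total number of 1s. Each pair of columns can share at most one row with both entries 1 (else a 2×2 all-ones block appears), so Σ_i C(r_i, 2) ≤ C(85, 2) = 3570. By convexity Σ_i C(r_i, 2) ≥ 110·C(z/110, 2) = z(z − 110)/(2·110), giving z² − 110z − 110·85·84 ≤ 0 and hence z ≤ (1/2)[110 + √(12100 + 4·785400)] = (1/2)[110 + √3153700] ≈ (1/2)(110 + 1775.866) = 942.933.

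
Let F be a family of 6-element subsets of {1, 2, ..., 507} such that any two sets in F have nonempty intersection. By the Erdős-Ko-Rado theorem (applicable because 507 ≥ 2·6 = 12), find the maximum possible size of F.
max |F| = C(506, 5) = 270996004356

The Erdős-Ko-Rado theorem states: for n ≥ 2k, an intersecting family of k-subsets of an n-element set has size at most C(n − 1, k − 1), with equality for 'star' families {A ⊆ [n] : |A| = k, i ∈ A} (fix an element i). For n = 507, k = 6: C(506, 5) = 270996004356.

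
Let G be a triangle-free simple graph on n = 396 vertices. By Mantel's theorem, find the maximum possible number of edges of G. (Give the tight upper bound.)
ex(396, K_3) = ⌊396^2/4⌋ = 39204

Mantel (1907): a triangle-free graph on n vertices has at most ⌊n^2/4⌋ edges, with equality for the complete bipartite graph K_{⌊n/2⌋, ⌈n/2⌉}. For n = 396: ⌊396^2/4⌋ = ⌊156816/4⌋ = 39204. The extremal graph is K_{198, 198}, which has 198·198 = 39204 edges.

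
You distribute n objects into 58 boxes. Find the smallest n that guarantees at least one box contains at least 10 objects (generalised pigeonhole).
n = (10 − 1)·58 + 1 = 523

By the generalised pigeonhole principle, to guarantee some box contains ≥ r objects we need more than (r − 1) · k objects total. Threshold: n = (r − 1) · k + 1. With r = 10 and k = 58: n = 9 · 58 + 1 = 522 + 1 = 523. For n = 522 = 9 · 58, we can put exactly 9 objects in every box, avoiding 10 in any single one — so 523 is tight.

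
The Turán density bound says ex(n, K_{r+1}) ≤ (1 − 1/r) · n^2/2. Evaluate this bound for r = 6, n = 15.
Turán density bound = (5/6) · 15^2/2 = 375/4 ≈ 93.75

Turán's theorem: ex(n, K_{r+1}) is achieved by the complete r-partite Turán graph T(n, r) with parts as balanced as possible, and is at most (1 − 1/r) · n^2/2. For r = 6, n = 15: the density bound is (5/6) · 225/2 = 375/4 ≈ 93.75. The integer-valued extremum is e(T(15, 6)) = 93, which is strictly less than the density bound 375/4 since 6 ∤ 15 (the parts of T(15, 6) cannot all be equal).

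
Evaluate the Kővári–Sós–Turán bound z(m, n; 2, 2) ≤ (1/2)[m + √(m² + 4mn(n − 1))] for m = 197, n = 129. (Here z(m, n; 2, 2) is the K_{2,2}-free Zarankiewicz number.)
z(197, 129; 2, 2) ≤ (1/2)[197 + √(197² + 4·197·129·128)] = (1/2)[197 + √13050265] = 1904.7575

Kővári–Sós–Turán: let r_1, ..., r_197 be the row sums and z = Σ r_i the total number of 1s. Each pair of columns can share at most one row with both entries 1 (else a 2×2 all-ones block appears), so Σ_i C(r_i, 2) ≤ C(129, 2) = 8256. By convexity Σ_i C(r_i, 2) ≥ 197·C(z/197, 2) = z(z − 197)/(2·197), giving z² − 197z − 197·129·128 ≤ 0 and hence z ≤ (1/2)[197 + √(38809 + 4·3252864)] = (1/2)[197 + √13050265] ≈ (1/2)(197 + 3612.5151) = 1904.7575.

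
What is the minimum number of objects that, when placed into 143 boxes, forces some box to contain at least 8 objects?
n = (8 − 1)·143 + 1 = 1002

By the generalised pigeonhole principle, to guarantee some box contains ≥ r objects we need more than (r − 1) · k objects total. Threshold: n = (r − 1) · k + 1. With r = 8 and k = 143: n = 7 · 143 + 1 = 1001 + 1 = 1002. For n = 1001 = 7 · 143, we can put exactly 7 objects in every box, avoiding 8 in any single one — so 1002 is tight.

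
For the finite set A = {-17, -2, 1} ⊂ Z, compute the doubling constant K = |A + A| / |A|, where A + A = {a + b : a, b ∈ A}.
K = |A + A| / |A| = 6/3 = 2

Enumerate A + A = {a + b : a, b ∈ A}. With |A| = 3, there are |A|^2 = 9 ordered sum pairs; collecting distinct values, A + A = {-34, -19, -16, -4, -1, 2}, so |A + A| = 6. Thus K = 6/3 = 2. For comparison, the minimum possible |A + A| over all 3-element sets is 2·3 − 1 = 5 (so min K = 5/3), attained only by arithmetic progressions.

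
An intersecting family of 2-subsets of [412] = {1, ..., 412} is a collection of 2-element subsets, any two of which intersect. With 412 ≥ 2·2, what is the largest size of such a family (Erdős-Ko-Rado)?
max |F| = C(411, 1) = 411

Erdős-Ko-Rado (1961): when n ≥ 2k, max |F| = C(n−1, k−1). The bound is attained by the star {A : i ∈ A} for any fixed i ∈ [n]. Here C(412−1, 2−1) = C(411, 1) = 411.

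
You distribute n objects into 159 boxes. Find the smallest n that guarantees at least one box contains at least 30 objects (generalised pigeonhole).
n = (30 − 1)·159 + 1 = 4612

By the generalised pigeonhole principle, to guarantee some box contains ≥ r objects we need more than (r − 1) · k objects total. Threshold: n = (r − 1) · k + 1. With r = 30 and k = 159: n = 29 · 159 + 1 = 4611 + 1 = 4612. For n = 4611 = 29 · 159, we can put exactly 29 objects in every box, avoiding 30 in any single one — so 4612 is tight.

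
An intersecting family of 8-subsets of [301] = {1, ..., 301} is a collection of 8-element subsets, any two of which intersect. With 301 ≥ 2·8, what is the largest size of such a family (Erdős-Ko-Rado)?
max |F| = C(300, 7) = 40438559561400

Erdős-Ko-Rado (1961): when n ≥ 2k, max |F| = C(n−1, k−1). The bound is attained by the star {A : i ∈ A} for any fixed i ∈ [n]. Here C(301−1, 8−1) = C(300, 7) = 40438559561400.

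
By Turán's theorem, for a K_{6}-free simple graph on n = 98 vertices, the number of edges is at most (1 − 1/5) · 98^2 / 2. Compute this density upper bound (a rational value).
Turán density bound = (4/5) · 98^2/2 = 19208/5 ≈ 3841.6

Turán's theorem: ex(n, K_{r+1}) is achieved by the complete r-partite Turán graph T(n, r) with parts as balanced as possible, and is at most (1 − 1/r) · n^2/2. For r = 5, n = 98: the density bound is (4/5) · 9604/2 = 19208/5 ≈ 3841.6. The integer-valued extremum is e(T(98, 5)) = 3841, which is strictly less than the density bound 19208/5 since 5 ∤ 98 (the parts of T(98, 5) cannot all be equal).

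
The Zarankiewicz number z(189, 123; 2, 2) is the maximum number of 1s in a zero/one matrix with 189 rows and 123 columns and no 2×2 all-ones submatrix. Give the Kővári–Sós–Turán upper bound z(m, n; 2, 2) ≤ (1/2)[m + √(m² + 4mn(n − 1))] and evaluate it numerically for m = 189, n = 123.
z(189, 123; 2, 2) ≤ (1/2)[189 + √(189² + 4·189·123·122)] = (1/2)[189 + √11380257] = 1781.2318

Kővári–Sós–Turán: let r_1, ..., r_189 be the row sums and z = Σ r_i the total number of 1s. Each pair of columns can share at most one row with both entries 1 (else a 2×2 all-ones block appears), so Σ_i C(r_i, 2) ≤ C(123, 2) = 7503. By convexity Σ_i C(r_i, 2) ≥ 189·C(z/189, 2) = z(z − 189)/(2·189), giving z² − 189z − 189·123·122 ≤ 0 and hence z ≤ (1/2)[189 + √(35721 + 4·2836134)] = (1/2)[189 + √11380257] ≈ (1/2)(189 + 3373.4637) = 1781.2318.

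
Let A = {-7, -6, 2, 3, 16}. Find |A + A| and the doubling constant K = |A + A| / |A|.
K = |A + A| / |A| = 14/5

Enumerate A + A = {a + b : a, b ∈ A}. With |A| = 5, there are |A|^2 = 25 ordered sum pairs; collecting distinct values, A + A = {-14, -13, -12, -5, -4, -3, 4, 5, 6, 9, 10, 18, 19, 32}, so |A + A| = 14. Thus K = 14/5. For comparison, the minimum possible |A + A| over all 5-element sets is 2·5 − 1 = 9 (so min K = 9/5), attained only by arithmetic progressions.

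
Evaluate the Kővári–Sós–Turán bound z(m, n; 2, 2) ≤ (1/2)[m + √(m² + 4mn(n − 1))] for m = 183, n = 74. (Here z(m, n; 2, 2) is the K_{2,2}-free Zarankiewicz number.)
z(183, 74; 2, 2) ≤ (1/2)[183 + √(183² + 4·183·74·73)] = (1/2)[183 + √3987753] = 1089.968

Kővári–Sós–Turán: let r_1, ..., r_183 be the row sums and z = Σ r_i the total number of 1s. Each pair of columns can share at most one row with both entries 1 (else a 2×2 all-ones block appears), so Σ_i C(r_i, 2) ≤ C(74, 2) = 2701. By convexity Σ_i C(r_i, 2) ≥ 183·C(z/183, 2) = z(z − 183)/(2·183), giving z² − 183z − 183·74·73 ≤ 0 and hence z ≤ (1/2)[183 + √(33489 + 4·988566)] = (1/2)[183 + √3987753] ≈ (1/2)(183 + 1996.9359) = 1089.968.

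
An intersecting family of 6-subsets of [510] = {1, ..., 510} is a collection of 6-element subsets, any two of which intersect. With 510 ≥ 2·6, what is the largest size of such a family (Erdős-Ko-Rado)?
max |F| = C(509, 5) = 279158015851

Erdős-Ko-Rado (1961): when n ≥ 2k, max |F| = C(n−1, k−1). The bound is attained by the star {A : i ∈ A} for any fixed i ∈ [n]. Here C(510−1, 6−1) = C(509, 5) = 279158015851.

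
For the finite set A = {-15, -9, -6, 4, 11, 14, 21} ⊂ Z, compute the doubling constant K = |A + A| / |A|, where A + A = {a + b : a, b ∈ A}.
K = |A + A| / |A| = 24/7

Enumerate A + A = {a + b : a, b ∈ A}. With |A| = 7, there are |A|^2 = 49 ordered sum pairs; collecting distinct values, A + A = {-30, -24, -21, -18, -15, -12, -11, -5, -4, -2, -1, 2, 5, 6, 8, 12, 15, 18, 22, 25, 28, 32, 35, 42}, so |A + A| = 24. Thus K = 24/7. For comparison, the minimum possible |A + A| over all 7-element sets is 2·7 − 1 = 13 (so min K = 13/7), attained only by arithmetic progressions.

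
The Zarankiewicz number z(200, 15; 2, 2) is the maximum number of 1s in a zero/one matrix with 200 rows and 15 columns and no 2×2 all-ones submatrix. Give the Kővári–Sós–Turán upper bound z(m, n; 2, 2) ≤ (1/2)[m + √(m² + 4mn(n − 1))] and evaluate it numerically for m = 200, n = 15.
z(200, 15; 2, 2) ≤ (1/2)[200 + √(200² + 4·200·15·14)] = (1/2)[200 + √208000] = 328.0351

Kővári–Sós–Turán: let r_1, ..., r_200 be the row sums and z = Σ r_i the total number of 1s. Each pair of columns can share at most one row with both entries 1 (else a 2×2 all-ones block appears), so Σ_i C(r_i, 2) ≤ C(15, 2) = 105. By convexity Σ_i C(r_i, 2) ≥ 200·C(z/200, 2) = z(z − 200)/(2·200), giving z² − 200z − 200·15·14 ≤ 0 and hence z ≤ (1/2)[200 + √(40000 + 4·42000)] = (1/2)[200 + √208000] ≈ (1/2)(200 + 456.0702) = 328.0351.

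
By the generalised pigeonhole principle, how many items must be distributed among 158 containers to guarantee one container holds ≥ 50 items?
n = (50 − 1)·158 + 1 = 7743

By the generalised pigeonhole principle, to guarantee some box contains ≥ r objects we need more than (r − 1) · k objects total. Threshold: n = (r − 1) · k + 1. With r = 50 and k = 158: n = 49 · 158 + 1 = 7742 + 1 = 7743. For n = 7742 = 49 · 158, we can put exactly 49 objects in every box, avoiding 50 in any single one — so 7743 is tight.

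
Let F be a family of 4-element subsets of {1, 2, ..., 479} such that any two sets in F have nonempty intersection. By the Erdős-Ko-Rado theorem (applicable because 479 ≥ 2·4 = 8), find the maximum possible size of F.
max |F| = C(478, 3) = 18088476

The Erdős-Ko-Rado theorem states: for n ≥ 2k, an intersecting family of k-subsets of an n-element set has size at most C(n − 1, k − 1), with equality for 'star' families {A ⊆ [n] : |A| = k, i ∈ A} (fix an element i). For n = 479, k = 4: C(478, 3) = 18088476.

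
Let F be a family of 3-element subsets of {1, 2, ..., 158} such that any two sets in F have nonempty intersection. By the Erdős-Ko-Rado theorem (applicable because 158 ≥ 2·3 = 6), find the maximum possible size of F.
max |F| = C(157, 2) = 12246

The Erdős-Ko-Rado theorem states: for n ≥ 2k, an intersecting family of k-subsets of an n-element set has size at most C(n − 1, k − 1), with equality for 'star' families {A ⊆ [n] : |A| = k, i ∈ A} (fix an element i). For n = 158, k = 3: C(157, 2) = 12246.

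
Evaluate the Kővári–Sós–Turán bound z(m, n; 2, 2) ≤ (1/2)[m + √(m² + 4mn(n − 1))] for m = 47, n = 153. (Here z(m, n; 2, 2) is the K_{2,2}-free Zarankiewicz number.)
z(47, 153; 2, 2) ≤ (1/2)[47 + √(47² + 4·47·153·152)] = (1/2)[47 + √4374337] = 1069.2458

Kővári–Sós–Turán: let r_1, ..., r_47 be the row sums and z = Σ r_i the total number of 1s. Each pair of columns can share at most one row with both entries 1 (else a 2×2 all-ones block appears), so Σ_i C(r_i, 2) ≤ C(153, 2) = 11628. By convexity Σ_i C(r_i, 2) ≥ 47·C(z/47, 2) = z(z − 47)/(2·47), giving z² − 47z − 47·153·152 ≤ 0 and hence z ≤ (1/2)[47 + √(2209 + 4·1093032)] = (1/2)[47 + √4374337] ≈ (1/2)(47 + 2091.4916) = 1069.2458.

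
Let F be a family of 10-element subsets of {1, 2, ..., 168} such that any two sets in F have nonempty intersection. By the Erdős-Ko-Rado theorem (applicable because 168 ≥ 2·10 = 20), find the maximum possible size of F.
max |F| = C(167, 9) = 223581013518060

Erdős-Ko-Rado (1961): when n ≥ 2k, max |F| = C(n−1, k−1). The bound is attained by the star {A : i ∈ A} for any fixed i ∈ [n]. Here C(168−1, 10−1) = C(167, 9) = 223581013518060.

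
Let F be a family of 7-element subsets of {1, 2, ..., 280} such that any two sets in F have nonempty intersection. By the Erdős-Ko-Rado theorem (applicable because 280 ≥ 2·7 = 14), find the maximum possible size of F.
max |F| = C(279, 6) = 620566904595

The Erdős-Ko-Rado theorem states: for n ≥ 2k, an intersecting family of k-subsets of an n-element set has size at most C(n − 1, k − 1), with equality for 'star' families {A ⊆ [n] : |A| = k, i ∈ A} (fix an element i). For n = 280, k = 7: C(279, 6) = 620566904595.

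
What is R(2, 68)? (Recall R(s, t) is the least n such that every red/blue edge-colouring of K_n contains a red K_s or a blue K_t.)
R(2, 68) = 68

R(2, k) = k for all k ≥ 2: in a 2-colouring of K_k, either some edge is red (a red K_2) or all edges are blue (a blue K_k). And K_{67} coloured all-blue has no blue K_68, so R(2, 68) > 67. Hence R(2, 68) = 68.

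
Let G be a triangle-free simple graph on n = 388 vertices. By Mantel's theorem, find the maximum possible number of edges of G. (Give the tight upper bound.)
ex(388, K_3) = ⌊388^2/4⌋ = 37636

Mantel (1907): a triangle-free graph on n vertices has at most ⌊n^2/4⌋ edges, with equality for the complete bipartite graph K_{⌊n/2⌋, ⌈n/2⌉}. For n = 388: ⌊388^2/4⌋ = ⌊150544/4⌋ = 37636. The extremal graph is K_{194, 194}, which has 194·194 = 37636 edges.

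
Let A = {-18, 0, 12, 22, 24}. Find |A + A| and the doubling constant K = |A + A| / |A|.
K = |A + A| / |A| = 14/5

Enumerate A + A = {a + b : a, b ∈ A}. With |A| = 5, there are |A|^2 = 25 ordered sum pairs; collecting distinct values, A + A = {-36, -18, -6, 0, 4, 6, 12, 22, 24, 34, 36, 44, 46, 48}, so |A + A| = 14. Thus K = 14/5. For comparison, the minimum possible |A + A| over all 5-element sets is 2·5 − 1 = 9 (so min K = 9/5), attained only by arithmetic progressions.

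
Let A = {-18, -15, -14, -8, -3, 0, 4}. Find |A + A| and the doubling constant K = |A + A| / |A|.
K = |A + A| / |A| = 25/7

Enumerate A + A = {a + b : a, b ∈ A}. With |A| = 7, there are |A|^2 = 49 ordered sum pairs; collecting distinct values, A + A = {-36, -33, -32, -30, -29, -28, -26, -23, -22, -21, -18, -17, -16, -15, -14, -11, -10, -8, -6, -4, -3, 0, 1, 4, 8}, so |A + A| = 25. Thus K = 25/7. For comparison, the minimum possible |A + A| over all 7-element sets is 2·7 − 1 = 13 (so min K = 13/7), attained only by arithmetic progressions.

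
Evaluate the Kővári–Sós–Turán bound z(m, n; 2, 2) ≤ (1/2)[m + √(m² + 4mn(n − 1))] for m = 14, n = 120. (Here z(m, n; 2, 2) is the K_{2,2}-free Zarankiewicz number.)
z(14, 120; 2, 2) ≤ (1/2)[14 + √(14² + 4·14·120·119)] = (1/2)[14 + √799876] = 454.1789

Kővári–Sós–Turán: let r_1, ..., r_14 be the row sums and z = Σ r_i the total number of 1s. Each pair of columns can share at most one row with both entries 1 (else a 2×2 all-ones block appears), so Σ_i C(r_i, 2) ≤ C(120, 2) = 7140. By convexity Σ_i C(r_i, 2) ≥ 14·C(z/14, 2) = z(z − 14)/(2·14), giving z² − 14z − 14·120·119 ≤ 0 and hence z ≤ (1/2)[14 + √(196 + 4·199920)] = (1/2)[14 + √799876] ≈ (1/2)(14 + 894.3579) = 454.1789.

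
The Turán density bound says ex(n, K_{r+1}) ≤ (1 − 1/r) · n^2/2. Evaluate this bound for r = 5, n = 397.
Turán density bound = (4/5) · 397^2/2 = 315218/5 ≈ 63043.6

Turán's theorem: ex(n, K_{r+1}) is achieved by the complete r-partite Turán graph T(n, r) with parts as balanced as possible, and is at most (1 − 1/r) · n^2/2. For r = 5, n = 397: the density bound is (4/5) · 157609/2 = 315218/5 ≈ 63043.6. The integer-valued extremum is e(T(397, 5)) = 63043, which is strictly less than the density bound 315218/5 since 5 ∤ 397 (the parts of T(397, 5) cannot all be equal).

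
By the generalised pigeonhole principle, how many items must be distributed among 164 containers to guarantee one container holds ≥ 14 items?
n = (14 − 1)·164 + 1 = 2133

By the generalised pigeonhole principle, to guarantee some box contains ≥ r objects we need more than (r − 1) · k objects total. Threshold: n = (r − 1) · k + 1. With r = 14 and k = 164: n = 13 · 164 + 1 = 2132 + 1 = 2133. For n = 2132 = 13 · 164, we can put exactly 13 objects in every box, avoiding 14 in any single one — so 2133 is tight.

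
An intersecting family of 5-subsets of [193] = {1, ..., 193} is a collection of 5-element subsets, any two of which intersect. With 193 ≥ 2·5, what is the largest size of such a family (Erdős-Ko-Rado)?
max |F| = C(192, 4) = 54870480

The Erdős-Ko-Rado theorem states: for n ≥ 2k, an intersecting family of k-subsets of an n-element set has size at most C(n − 1, k − 1), with equality for 'star' families {A ⊆ [n] : |A| = k, i ∈ A} (fix an element i). For n = 193, k = 5: C(192, 4) = 54870480.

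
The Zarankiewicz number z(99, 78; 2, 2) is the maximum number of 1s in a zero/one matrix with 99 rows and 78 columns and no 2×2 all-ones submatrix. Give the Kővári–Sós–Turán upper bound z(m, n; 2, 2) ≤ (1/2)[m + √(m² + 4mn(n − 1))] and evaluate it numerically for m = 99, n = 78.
z(99, 78; 2, 2) ≤ (1/2)[99 + √(99² + 4·99·78·77)] = (1/2)[99 + √2388177] = 822.1864

Kővári–Sós–Turán: let r_1, ..., r_99 be the row sums and z = Σ r_i the total number of 1s. Each pair of columns can share at most one row with both entries 1 (else a 2×2 all-ones block appears), so Σ_i C(r_i, 2) ≤ C(78, 2) = 3003. By convexity Σ_i C(r_i, 2) ≥ 99·C(z/99, 2) = z(z − 99)/(2·99), giving z² − 99z − 99·78·77 ≤ 0 and hence z ≤ (1/2)[99 + √(9801 + 4·594594)] = (1/2)[99 + √2388177] ≈ (1/2)(99 + 1545.3728) = 822.1864.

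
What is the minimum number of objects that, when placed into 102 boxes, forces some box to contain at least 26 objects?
n = (26 − 1)·102 + 1 = 2551

By the generalised pigeonhole principle, to guarantee some box contains ≥ r objects we need more than (r − 1) · k objects total. Threshold: n = (r − 1) · k + 1. With r = 26 and k = 102: n = 25 · 102 + 1 = 2550 + 1 = 2551. For n = 2550 = 25 · 102, we can put exactly 25 objects in every box, avoiding 26 in any single one — so 2551 is tight.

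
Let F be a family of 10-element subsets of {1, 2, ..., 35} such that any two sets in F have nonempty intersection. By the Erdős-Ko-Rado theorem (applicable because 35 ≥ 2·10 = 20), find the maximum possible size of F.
max |F| = C(34, 9) = 52451256

Erdős-Ko-Rado (1961): when n ≥ 2k, max |F| = C(n−1, k−1). The bound is attained by the star {A : i ∈ A} for any fixed i ∈ [n]. Here C(35−1, 10−1) = C(34, 9) = 52451256.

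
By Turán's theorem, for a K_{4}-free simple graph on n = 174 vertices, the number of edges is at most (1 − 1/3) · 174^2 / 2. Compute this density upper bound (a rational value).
Turán density bound = (2/3) · 174^2/2 = 10092

Turán's theorem: ex(n, K_{r+1}) is achieved by the complete r-partite Turán graph T(n, r) with parts as balanced as possible, and is at most (1 − 1/r) · n^2/2. For r = 3, n = 174: the density bound is (2/3) · 30276/2 = 10092. Since 3 ∣ 174, the Turán graph T(174, 3) has parts of equal size 58, and its edge count e(T(174, 3)) = 10092 attains the density bound exactly.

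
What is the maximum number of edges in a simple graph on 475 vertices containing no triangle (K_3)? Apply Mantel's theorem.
ex(475, K_3) = ⌊475^2/4⌋ = 56406

Mantel (1907): a triangle-free graph on n vertices has at most ⌊n^2/4⌋ edges, with equality for the complete bipartite graph K_{⌊n/2⌋, ⌈n/2⌉}. For n = 475: ⌊475^2/4⌋ = ⌊225625/4⌋ = 56406. The extremal graph is K_{237, 238}, which has 237·238 = 56406 edges.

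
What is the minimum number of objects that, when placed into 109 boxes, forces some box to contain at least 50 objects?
n = (50 − 1)·109 + 1 = 5342

By the generalised pigeonhole principle, to guarantee some box contains ≥ r objects we need more than (r − 1) · k objects total. Threshold: n = (r − 1) · k + 1. With r = 50 and k = 109: n = 49 · 109 + 1 = 5341 + 1 = 5342. For n = 5341 = 49 · 109, we can put exactly 49 objects in every box, avoiding 50 in any single one — so 5342 is tight.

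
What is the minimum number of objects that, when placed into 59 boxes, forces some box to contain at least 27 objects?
n = (27 − 1)·59 + 1 = 1535

By the generalised pigeonhole principle, to guarantee some box contains ≥ r objects we need more than (r − 1) · k objects total. Threshold: n = (r − 1) · k + 1. With r = 27 and k = 59: n = 26 · 59 + 1 = 1534 + 1 = 1535. For n = 1534 = 26 · 59, we can put exactly 26 objects in every box, avoiding 27 in any single one — so 1535 is tight.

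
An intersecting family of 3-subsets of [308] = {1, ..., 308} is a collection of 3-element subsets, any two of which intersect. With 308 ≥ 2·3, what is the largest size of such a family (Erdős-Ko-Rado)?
max |F| = C(307, 2) = 46971

Erdős-Ko-Rado (1961): when n ≥ 2k, max |F| = C(n−1, k−1). The bound is attained by the star {A : i ∈ A} for any fixed i ∈ [n]. Here C(308−1, 3−1) = C(307, 2) = 46971.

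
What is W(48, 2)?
W(48, 2) = 48 + 1 = 49

A 2-term AP is any pair of integers, so a monochromatic 2-AP exists iff some colour is used at least twice. With 48 colours, the colouring i ↦ i on {1, ..., 48} uses each colour once, avoiding any monochromatic pair, so W(48, 2) > 48. For {1, ..., 49}, pigeonhole forces two integers of the same colour, which form a monochromatic 2-AP. Hence W(48, 2) = 49.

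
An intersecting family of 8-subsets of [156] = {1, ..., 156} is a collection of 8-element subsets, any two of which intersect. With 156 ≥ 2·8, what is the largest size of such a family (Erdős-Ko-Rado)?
max |F| = C(155, 7) = 371716103550

The Erdős-Ko-Rado theorem states: for n ≥ 2k, an intersecting family of k-subsets of an n-element set has size at most C(n − 1, k − 1), with equality for 'star' families {A ⊆ [n] : |A| = k, i ∈ A} (fix an element i). For n = 156, k = 8: C(155, 7) = 371716103550.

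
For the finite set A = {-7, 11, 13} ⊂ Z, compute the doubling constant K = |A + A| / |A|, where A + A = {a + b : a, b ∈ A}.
K = |A + A| / |A| = 6/3 = 2

Enumerate A + A = {a + b : a, b ∈ A}. With |A| = 3, there are |A|^2 = 9 ordered sum pairs; collecting distinct values, A + A = {-14, 4, 6, 22, 24, 26}, so |A + A| = 6. Thus K = 6/3 = 2. For comparison, the minimum possible |A + A| over all 3-element sets is 2·3 − 1 = 5 (so min K = 5/3), attained only by arithmetic progressions.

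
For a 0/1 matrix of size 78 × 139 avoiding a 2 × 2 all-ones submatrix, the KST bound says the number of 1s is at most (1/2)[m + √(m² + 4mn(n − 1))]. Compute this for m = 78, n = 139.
z(78, 139; 2, 2) ≤ (1/2)[78 + √(78² + 4·78·139·138)] = (1/2)[78 + √5990868] = 1262.8125

Kővári–Sós–Turán: let r_1, ..., r_78 be the row sums and z = Σ r_i the total number of 1s. Each pair of columns can share at most one row with both entries 1 (else a 2×2 all-ones block appears), so Σ_i C(r_i, 2) ≤ C(139, 2) = 9591. By convexity Σ_i C(r_i, 2) ≥ 78·C(z/78, 2) = z(z − 78)/(2·78), giving z² − 78z − 78·139·138 ≤ 0 and hence z ≤ (1/2)[78 + √(6084 + 4·1496196)] = (1/2)[78 + √5990868] ≈ (1/2)(78 + 2447.625) = 1262.8125.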